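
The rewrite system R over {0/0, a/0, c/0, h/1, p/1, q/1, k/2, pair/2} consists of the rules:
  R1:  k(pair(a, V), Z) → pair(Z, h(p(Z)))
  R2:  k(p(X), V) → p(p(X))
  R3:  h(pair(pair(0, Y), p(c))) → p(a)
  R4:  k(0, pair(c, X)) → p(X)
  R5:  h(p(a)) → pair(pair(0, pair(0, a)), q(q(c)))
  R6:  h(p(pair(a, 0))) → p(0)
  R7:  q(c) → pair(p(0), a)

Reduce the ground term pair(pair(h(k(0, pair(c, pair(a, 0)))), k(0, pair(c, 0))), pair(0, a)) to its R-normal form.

pair(pair(p(0), p(0)), pair(0, a))

1. pair(pair(h(k(0, pair(c, pair(a, 0)))), k(0, pair(c, 0))), pair(0, a))  →  pair(pair(h(p(pair(a, 0))), k(0, pair(c, 0))), pair(0, a))   [R4 at 1.1.1]
2. pair(pair(h(p(pair(a, 0))), k(0, pair(c, 0))), pair(0, a))  →  pair(pair(p(0), k(0, pair(c, 0))), pair(0, a))   [R6 at 1.1]
3. pair(pair(p(0), k(0, pair(c, 0))), pair(0, a))  →  pair(pair(p(0), p(0)), pair(0, a))   [R4 at 1.2]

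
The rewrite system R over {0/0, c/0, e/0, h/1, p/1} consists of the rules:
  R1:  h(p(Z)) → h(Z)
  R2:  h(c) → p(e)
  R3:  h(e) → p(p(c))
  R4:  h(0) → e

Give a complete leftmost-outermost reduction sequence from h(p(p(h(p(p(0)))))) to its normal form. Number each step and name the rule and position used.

1. h(p(p(h(p(p(0))))))  →  h(p(h(p(p(0)))))   [R1 at ε]
2. h(p(h(p(p(0)))))  →  h(h(p(p(0))))   [R1 at ε]
3. h(h(p(p(0))))  →  h(h(p(0)))   [R1 at 1]
4. h(h(p(0)))  →  h(h(0))   [R1 at 1]
5. h(h(0))  →  h(e)   [R4 at 1]
6. h(e)  →  p(p(c))   [R3 at ε]

p(p(c))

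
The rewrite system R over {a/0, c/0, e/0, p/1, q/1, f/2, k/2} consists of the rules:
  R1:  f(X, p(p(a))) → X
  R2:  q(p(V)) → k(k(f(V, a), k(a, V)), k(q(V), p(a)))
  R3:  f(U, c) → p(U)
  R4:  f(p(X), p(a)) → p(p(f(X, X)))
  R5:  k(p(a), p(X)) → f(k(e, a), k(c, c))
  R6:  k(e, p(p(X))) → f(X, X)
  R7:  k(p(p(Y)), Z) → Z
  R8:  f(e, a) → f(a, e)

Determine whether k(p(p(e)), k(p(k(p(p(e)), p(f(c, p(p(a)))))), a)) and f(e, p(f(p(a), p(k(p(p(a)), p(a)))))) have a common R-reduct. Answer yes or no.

Reduce t₁ = k(p(p(e)), k(p(k(p(p(e)), p(f(c, p(p(a)))))), a)):
1. k(p(p(e)), k(p(k(p(p(e)), p(f(c, p(p(a)))))), a))  →  k(p(k(p(p(e)), p(f(c, p(p(a)))))), a)   [R7 at ε]
2. k(p(k(p(p(e)), p(f(c, p(p(a)))))), a)  →  k(p(p(f(c, p(p(a))))), a)   [R7 at 1.1]
3. k(p(p(f(c, p(p(a))))), a)  →  a   [R7 at ε]

Reduce t₂ = f(e, p(f(p(a), p(k(p(p(a)), p(a)))))):
1. f(e, p(f(p(a), p(k(p(p(a)), p(a))))))  →  f(e, p(f(p(a), p(p(a)))))   [R7 at 2.1.2.1]
2. f(e, p(f(p(a), p(p(a)))))  →  f(e, p(p(a)))   [R1 at 2.1]
3. f(e, p(p(a)))  →  e   [R1 at ε]

no — NF(t₁) = a, NF(t₂) = e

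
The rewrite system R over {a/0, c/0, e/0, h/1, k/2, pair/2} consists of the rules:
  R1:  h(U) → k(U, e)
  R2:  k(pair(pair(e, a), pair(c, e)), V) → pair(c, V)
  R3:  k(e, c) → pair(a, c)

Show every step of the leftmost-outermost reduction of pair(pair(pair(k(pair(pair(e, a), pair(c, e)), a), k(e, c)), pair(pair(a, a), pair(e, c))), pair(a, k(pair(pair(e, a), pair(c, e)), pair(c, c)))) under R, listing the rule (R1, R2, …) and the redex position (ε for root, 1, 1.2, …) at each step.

pair(pair(pair(pair(c, a), pair(a, c)), pair(pair(a, a), pair(e, c))), pair(a, pair(c, pair(c, c))))

1. pair(pair(pair(k(pair(pair(e, a), pair(c, e)), a), k(e, c)), pair(pair(a, a), pair(e, c))), pair(a, k(pair(pair(e, a), pair(c, e)), pair(c, c))))  →  pair(pair(pair(pair(c, a), k(e, c)), pair(pair(a, a), pair(e, c))), pair(a, k(pair(pair(e, a), pair(c, e)), pair(c, c))))   [R2 at 1.1.1]
2. pair(pair(pair(pair(c, a), k(e, c)), pair(pair(a, a), pair(e, c))), pair(a, k(pair(pair(e, a), pair(c, e)), pair(c, c))))  →  pair(pair(pair(pair(c, a), pair(a, c)), pair(pair(a, a), pair(e, c))), pair(a, k(pair(pair(e, a), pair(c, e)), pair(c, c))))   [R3 at 1.1.2]
3. pair(pair(pair(pair(c, a), pair(a, c)), pair(pair(a, a), pair(e, c))), pair(a, k(pair(pair(e, a), pair(c, e)), pair(c, c))))  →  pair(pair(pair(pair(c, a), pair(a, c)), pair(pair(a, a), pair(e, c))), pair(a, pair(c, pair(c, c))))   [R2 at 2.2]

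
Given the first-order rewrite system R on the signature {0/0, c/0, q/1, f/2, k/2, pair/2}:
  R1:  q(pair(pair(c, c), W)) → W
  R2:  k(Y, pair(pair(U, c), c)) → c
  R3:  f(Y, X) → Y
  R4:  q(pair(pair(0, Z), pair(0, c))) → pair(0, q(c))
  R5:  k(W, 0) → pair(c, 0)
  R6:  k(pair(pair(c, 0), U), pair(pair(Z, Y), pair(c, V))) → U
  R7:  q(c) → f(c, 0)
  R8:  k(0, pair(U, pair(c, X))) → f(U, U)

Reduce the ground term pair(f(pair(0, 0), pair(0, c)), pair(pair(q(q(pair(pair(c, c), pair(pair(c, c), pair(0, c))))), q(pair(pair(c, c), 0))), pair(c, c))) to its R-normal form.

pair(pair(0, 0), pair(pair(pair(0, c), 0), pair(c, c)))

1. pair(f(pair(0, 0), pair(0, c)), pair(pair(q(q(pair(pair(c, c), pair(pair(c, c), pair(0, c))))), q(pair(pair(c, c), 0))), pair(c, c)))  →  pair(pair(0, 0), pair(pair(q(q(pair(pair(c, c), pair(pair(c, c), pair(0, c))))), q(pair(pair(c, c), 0))), pair(c, c)))   [R3 at 1]
2. pair(pair(0, 0), pair(pair(q(q(pair(pair(c, c), pair(pair(c, c), pair(0, c))))), q(pair(pair(c, c), 0))), pair(c, c)))  →  pair(pair(0, 0), pair(pair(q(pair(pair(c, c), pair(0, c))), q(pair(pair(c, c), 0))), pair(c, c)))   [R1 at 2.1.1.1]
3. pair(pair(0, 0), pair(pair(q(pair(pair(c, c), pair(0, c))), q(pair(pair(c, c), 0))), pair(c, c)))  →  pair(pair(0, 0), pair(pair(pair(0, c), q(pair(pair(c, c), 0))), pair(c, c)))   [R1 at 2.1.1]
4. pair(pair(0, 0), pair(pair(pair(0, c), q(pair(pair(c, c), 0))), pair(c, c)))  →  pair(pair(0, 0), pair(pair(pair(0, c), 0), pair(c, c)))   [R1 at 2.1.2]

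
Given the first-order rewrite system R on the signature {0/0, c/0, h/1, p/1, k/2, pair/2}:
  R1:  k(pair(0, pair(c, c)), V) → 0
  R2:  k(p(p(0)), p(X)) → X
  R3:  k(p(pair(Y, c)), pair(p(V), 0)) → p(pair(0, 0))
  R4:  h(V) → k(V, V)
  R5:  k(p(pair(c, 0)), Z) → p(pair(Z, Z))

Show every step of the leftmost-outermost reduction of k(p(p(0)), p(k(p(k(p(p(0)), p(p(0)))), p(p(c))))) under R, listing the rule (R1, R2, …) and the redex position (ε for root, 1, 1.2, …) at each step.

p(c)

1. k(p(p(0)), p(k(p(k(p(p(0)), p(p(0)))), p(p(c)))))  →  k(p(k(p(p(0)), p(p(0)))), p(p(c)))   [R2 at ε]
2. k(p(k(p(p(0)), p(p(0)))), p(p(c)))  →  k(p(p(0)), p(p(c)))   [R2 at 1.1]
3. k(p(p(0)), p(p(c)))  →  p(c)   [R2 at ε]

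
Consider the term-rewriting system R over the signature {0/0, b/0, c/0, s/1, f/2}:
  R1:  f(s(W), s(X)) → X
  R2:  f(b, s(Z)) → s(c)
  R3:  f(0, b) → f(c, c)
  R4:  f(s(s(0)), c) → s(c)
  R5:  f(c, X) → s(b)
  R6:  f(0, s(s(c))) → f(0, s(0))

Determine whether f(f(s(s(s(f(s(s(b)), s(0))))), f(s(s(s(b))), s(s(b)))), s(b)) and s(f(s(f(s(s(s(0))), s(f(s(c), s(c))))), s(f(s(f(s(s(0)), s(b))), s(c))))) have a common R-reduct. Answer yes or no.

Reduce t₁ = f(f(s(s(s(f(s(s(b)), s(0))))), f(s(s(s(b))), s(s(b)))), s(b)):
1. f(f(s(s(s(f(s(s(b)), s(0))))), f(s(s(s(b))), s(s(b)))), s(b))  →  f(f(s(s(s(0))), f(s(s(s(b))), s(s(b)))), s(b))   [R1 at 1.1.1.1.1]
2. f(f(s(s(s(0))), f(s(s(s(b))), s(s(b)))), s(b))  →  f(f(s(s(s(0))), s(b)), s(b))   [R1 at 1.2]
3. f(f(s(s(s(0))), s(b)), s(b))  →  f(b, s(b))   [R1 at 1]
4. f(b, s(b))  →  s(c)   [R2 at ε]

Reduce t₂ = s(f(s(f(s(s(s(0))), s(f(s(c), s(c))))), s(f(s(f(s(s(0)), s(b))), s(c))))):
1. s(f(s(f(s(s(s(0))), s(f(s(c), s(c))))), s(f(s(f(s(s(0)), s(b))), s(c)))))  →  s(f(s(f(s(s(0)), s(b))), s(c)))   [R1 at 1]
2. s(f(s(f(s(s(0)), s(b))), s(c)))  →  s(c)   [R1 at 1]

yes — NF(t₁) = s(c), NF(t₂) = s(c)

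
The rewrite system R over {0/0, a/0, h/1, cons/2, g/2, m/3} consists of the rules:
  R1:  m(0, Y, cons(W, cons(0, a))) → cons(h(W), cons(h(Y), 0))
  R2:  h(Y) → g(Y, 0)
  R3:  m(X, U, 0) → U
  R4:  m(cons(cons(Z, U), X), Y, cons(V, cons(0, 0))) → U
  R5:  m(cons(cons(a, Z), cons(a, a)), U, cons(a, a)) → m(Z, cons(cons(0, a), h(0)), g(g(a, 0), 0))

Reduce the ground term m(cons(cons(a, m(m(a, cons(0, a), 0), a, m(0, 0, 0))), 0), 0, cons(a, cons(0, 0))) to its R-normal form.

a

1. m(cons(cons(a, m(m(a, cons(0, a), 0), a, m(0, 0, 0))), 0), 0, cons(a, cons(0, 0)))  →  m(m(a, cons(0, a), 0), a, m(0, 0, 0))   [R4 at ε]
2. m(m(a, cons(0, a), 0), a, m(0, 0, 0))  →  m(cons(0, a), a, m(0, 0, 0))   [R3 at 1]
3. m(cons(0, a), a, m(0, 0, 0))  →  m(cons(0, a), a, 0)   [R3 at 3]
4. m(cons(0, a), a, 0)  →  a   [R3 at ε]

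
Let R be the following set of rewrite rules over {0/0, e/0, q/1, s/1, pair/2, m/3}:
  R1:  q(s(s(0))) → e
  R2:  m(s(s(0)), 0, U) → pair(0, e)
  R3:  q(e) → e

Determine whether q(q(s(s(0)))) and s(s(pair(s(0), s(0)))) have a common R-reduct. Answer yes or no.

no — NF(t₁) = e, NF(t₂) = s(s(pair(s(0), s(0))))

Reduce t₁ = q(q(s(s(0)))):
1. q(q(s(s(0))))  →  q(e)   [R1 at 1]
2. q(e)  →  e   [R3 at ε]

Reduce t₂ = s(s(pair(s(0), s(0)))):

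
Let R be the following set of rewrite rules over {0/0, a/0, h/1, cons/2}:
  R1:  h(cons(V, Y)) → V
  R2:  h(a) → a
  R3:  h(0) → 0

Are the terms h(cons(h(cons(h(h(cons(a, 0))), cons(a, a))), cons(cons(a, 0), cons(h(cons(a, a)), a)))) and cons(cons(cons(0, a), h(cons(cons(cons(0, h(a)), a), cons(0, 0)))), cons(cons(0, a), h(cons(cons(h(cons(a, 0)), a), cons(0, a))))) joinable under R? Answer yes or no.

no — NF(t₁) = a, NF(t₂) = cons(cons(cons(0, a), cons(cons(0, a), a)), cons(cons(0, a), cons(a, a)))

Reduce t₁ = h(cons(h(cons(h(h(cons(a, 0))), cons(a, a))), cons(cons(a, 0), cons(h(cons(a, a)), a)))):
1. h(cons(h(cons(h(h(cons(a, 0))), cons(a, a))), cons(cons(a, 0), cons(h(cons(a, a)), a))))  →  h(cons(h(h(cons(a, 0))), cons(a, a)))   [R1 at ε]
2. h(cons(h(h(cons(a, 0))), cons(a, a)))  →  h(h(cons(a, 0)))   [R1 at ε]
3. h(h(cons(a, 0)))  →  h(a)   [R1 at 1]
4. h(a)  →  a   [R2 at ε]

Reduce t₂ = cons(cons(cons(0, a), h(cons(cons(cons(0, h(a)), a), cons(0, 0)))), cons(cons(0, a), h(cons(cons(h(cons(a, 0)), a), cons(0, a))))):
1. cons(cons(cons(0, a), h(cons(cons(cons(0, h(a)), a), cons(0, 0)))), cons(cons(0, a), h(cons(cons(h(cons(a, 0)), a), cons(0, a)))))  →  cons(cons(cons(0, a), cons(cons(0, h(a)), a)), cons(cons(0, a), h(cons(cons(h(cons(a, 0)), a), cons(0, a)))))   [R1 at 1.2]
2. cons(cons(cons(0, a), cons(cons(0, h(a)), a)), cons(cons(0, a), h(cons(cons(h(cons(a, 0)), a), cons(0, a)))))  →  cons(cons(cons(0, a), cons(cons(0, a), a)), cons(cons(0, a), h(cons(cons(h(cons(a, 0)), a), cons(0, a)))))   [R2 at 1.2.1.2]
3. cons(cons(cons(0, a), cons(cons(0, a), a)), cons(cons(0, a), h(cons(cons(h(cons(a, 0)), a), cons(0, a)))))  →  cons(cons(cons(0, a), cons(cons(0, a), a)), cons(cons(0, a), cons(h(cons(a, 0)), a)))   [R1 at 2.2]
4. cons(cons(cons(0, a), cons(cons(0, a), a)), cons(cons(0, a), cons(h(cons(a, 0)), a)))  →  cons(cons(cons(0, a), cons(cons(0, a), a)), cons(cons(0, a), cons(a, a)))   [R1 at 2.2.1]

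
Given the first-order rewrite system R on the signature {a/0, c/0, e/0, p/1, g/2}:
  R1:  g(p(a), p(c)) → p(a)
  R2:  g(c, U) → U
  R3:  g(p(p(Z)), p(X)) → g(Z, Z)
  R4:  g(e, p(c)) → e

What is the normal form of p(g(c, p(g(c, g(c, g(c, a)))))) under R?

p(p(a))

1. p(g(c, p(g(c, g(c, g(c, a))))))  →  p(p(g(c, g(c, g(c, a)))))   [R2 at 1]
2. p(p(g(c, g(c, g(c, a)))))  →  p(p(g(c, g(c, a))))   [R2 at 1.1]
3. p(p(g(c, g(c, a))))  →  p(p(g(c, a)))   [R2 at 1.1]
4. p(p(g(c, a)))  →  p(p(a))   [R2 at 1.1]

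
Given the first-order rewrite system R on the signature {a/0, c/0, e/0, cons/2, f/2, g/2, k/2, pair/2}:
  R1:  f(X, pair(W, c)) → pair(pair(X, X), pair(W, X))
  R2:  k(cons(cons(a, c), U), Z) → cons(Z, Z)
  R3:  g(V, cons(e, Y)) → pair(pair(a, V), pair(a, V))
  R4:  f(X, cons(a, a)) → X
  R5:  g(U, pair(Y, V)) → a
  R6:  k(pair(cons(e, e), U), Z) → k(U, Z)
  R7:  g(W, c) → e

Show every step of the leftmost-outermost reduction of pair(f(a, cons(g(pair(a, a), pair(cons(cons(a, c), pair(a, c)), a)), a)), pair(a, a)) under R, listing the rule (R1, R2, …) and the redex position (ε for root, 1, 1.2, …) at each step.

1. pair(f(a, cons(g(pair(a, a), pair(cons(cons(a, c), pair(a, c)), a)), a)), pair(a, a))  →  pair(f(a, cons(a, a)), pair(a, a))   [R5 at 1.2.1]
2. pair(f(a, cons(a, a)), pair(a, a))  →  pair(a, pair(a, a))   [R4 at 1]

pair(a, pair(a, a))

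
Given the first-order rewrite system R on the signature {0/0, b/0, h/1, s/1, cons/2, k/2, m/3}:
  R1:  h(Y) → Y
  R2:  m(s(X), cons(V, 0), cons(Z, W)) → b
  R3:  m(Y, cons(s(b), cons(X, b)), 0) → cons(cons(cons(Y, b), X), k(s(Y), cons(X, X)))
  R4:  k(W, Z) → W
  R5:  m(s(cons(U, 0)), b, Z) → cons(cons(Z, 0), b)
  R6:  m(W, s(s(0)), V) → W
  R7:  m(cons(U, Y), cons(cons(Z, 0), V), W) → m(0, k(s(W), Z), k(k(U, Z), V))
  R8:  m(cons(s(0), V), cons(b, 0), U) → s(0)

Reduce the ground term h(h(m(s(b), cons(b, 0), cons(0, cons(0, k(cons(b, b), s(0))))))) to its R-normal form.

1. h(h(m(s(b), cons(b, 0), cons(0, cons(0, k(cons(b, b), s(0)))))))  →  h(m(s(b), cons(b, 0), cons(0, cons(0, k(cons(b, b), s(0))))))   [R1 at ε]
2. h(m(s(b), cons(b, 0), cons(0, cons(0, k(cons(b, b), s(0))))))  →  m(s(b), cons(b, 0), cons(0, cons(0, k(cons(b, b), s(0)))))   [R1 at ε]
3. m(s(b), cons(b, 0), cons(0, cons(0, k(cons(b, b), s(0)))))  →  b   [R2 at ε]

b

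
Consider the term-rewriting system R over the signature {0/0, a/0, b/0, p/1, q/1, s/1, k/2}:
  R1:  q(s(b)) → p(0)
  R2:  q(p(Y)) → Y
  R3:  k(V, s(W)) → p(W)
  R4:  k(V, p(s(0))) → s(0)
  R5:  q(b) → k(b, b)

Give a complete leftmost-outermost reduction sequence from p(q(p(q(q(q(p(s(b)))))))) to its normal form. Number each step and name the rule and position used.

p(0)

1. p(q(p(q(q(q(p(s(b))))))))  →  p(q(q(q(p(s(b))))))   [R2 at 1]
2. p(q(q(q(p(s(b))))))  →  p(q(q(s(b))))   [R2 at 1.1.1]
3. p(q(q(s(b))))  →  p(q(p(0)))   [R1 at 1.1]
4. p(q(p(0)))  →  p(0)   [R2 at 1]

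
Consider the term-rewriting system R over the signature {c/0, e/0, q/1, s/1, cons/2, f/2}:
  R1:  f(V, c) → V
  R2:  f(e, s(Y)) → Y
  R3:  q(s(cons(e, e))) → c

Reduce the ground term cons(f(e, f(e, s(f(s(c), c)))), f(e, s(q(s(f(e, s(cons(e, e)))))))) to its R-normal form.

1. cons(f(e, f(e, s(f(s(c), c)))), f(e, s(q(s(f(e, s(cons(e, e))))))))  →  cons(f(e, f(s(c), c)), f(e, s(q(s(f(e, s(cons(e, e))))))))   [R2 at 1.2]
2. cons(f(e, f(s(c), c)), f(e, s(q(s(f(e, s(cons(e, e))))))))  →  cons(f(e, s(c)), f(e, s(q(s(f(e, s(cons(e, e))))))))   [R1 at 1.2]
3. cons(f(e, s(c)), f(e, s(q(s(f(e, s(cons(e, e))))))))  →  cons(c, f(e, s(q(s(f(e, s(cons(e, e))))))))   [R2 at 1]
4. cons(c, f(e, s(q(s(f(e, s(cons(e, e))))))))  →  cons(c, q(s(f(e, s(cons(e, e))))))   [R2 at 2]
5. cons(c, q(s(f(e, s(cons(e, e))))))  →  cons(c, q(s(cons(e, e))))   [R2 at 2.1.1]
6. cons(c, q(s(cons(e, e))))  →  cons(c, c)   [R3 at 2]

cons(c, c)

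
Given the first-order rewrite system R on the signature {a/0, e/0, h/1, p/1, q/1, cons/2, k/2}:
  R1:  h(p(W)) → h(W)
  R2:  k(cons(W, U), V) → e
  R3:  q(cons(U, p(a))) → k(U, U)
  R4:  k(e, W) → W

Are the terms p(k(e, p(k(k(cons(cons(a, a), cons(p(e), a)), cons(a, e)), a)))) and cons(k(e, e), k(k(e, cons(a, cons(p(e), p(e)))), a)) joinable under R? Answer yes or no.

Reduce t₁ = p(k(e, p(k(k(cons(cons(a, a), cons(p(e), a)), cons(a, e)), a)))):
1. p(k(e, p(k(k(cons(cons(a, a), cons(p(e), a)), cons(a, e)), a))))  →  p(p(k(k(cons(cons(a, a), cons(p(e), a)), cons(a, e)), a)))   [R4 at 1]
2. p(p(k(k(cons(cons(a, a), cons(p(e), a)), cons(a, e)), a)))  →  p(p(k(e, a)))   [R2 at 1.1.1]
3. p(p(k(e, a)))  →  p(p(a))   [R4 at 1.1]

Reduce t₂ = cons(k(e, e), k(k(e, cons(a, cons(p(e), p(e)))), a)):
1. cons(k(e, e), k(k(e, cons(a, cons(p(e), p(e)))), a))  →  cons(e, k(k(e, cons(a, cons(p(e), p(e)))), a))   [R4 at 1]
2. cons(e, k(k(e, cons(a, cons(p(e), p(e)))), a))  →  cons(e, k(cons(a, cons(p(e), p(e))), a))   [R4 at 2.1]
3. cons(e, k(cons(a, cons(p(e), p(e))), a))  →  cons(e, e)   [R2 at 2]

no — NF(t₁) = p(p(a)), NF(t₂) = cons(e, e)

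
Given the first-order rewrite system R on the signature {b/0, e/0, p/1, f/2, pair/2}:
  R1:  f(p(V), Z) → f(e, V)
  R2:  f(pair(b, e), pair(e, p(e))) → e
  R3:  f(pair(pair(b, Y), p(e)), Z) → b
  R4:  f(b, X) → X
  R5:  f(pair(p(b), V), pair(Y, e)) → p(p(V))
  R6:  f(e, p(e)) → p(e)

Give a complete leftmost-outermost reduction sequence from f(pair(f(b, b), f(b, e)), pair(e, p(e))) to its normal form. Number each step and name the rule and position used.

e

1. f(pair(f(b, b), f(b, e)), pair(e, p(e)))  →  f(pair(b, f(b, e)), pair(e, p(e)))   [R4 at 1.1]
2. f(pair(b, f(b, e)), pair(e, p(e)))  →  f(pair(b, e), pair(e, p(e)))   [R4 at 1.2]
3. f(pair(b, e), pair(e, p(e)))  →  e   [R2 at ε]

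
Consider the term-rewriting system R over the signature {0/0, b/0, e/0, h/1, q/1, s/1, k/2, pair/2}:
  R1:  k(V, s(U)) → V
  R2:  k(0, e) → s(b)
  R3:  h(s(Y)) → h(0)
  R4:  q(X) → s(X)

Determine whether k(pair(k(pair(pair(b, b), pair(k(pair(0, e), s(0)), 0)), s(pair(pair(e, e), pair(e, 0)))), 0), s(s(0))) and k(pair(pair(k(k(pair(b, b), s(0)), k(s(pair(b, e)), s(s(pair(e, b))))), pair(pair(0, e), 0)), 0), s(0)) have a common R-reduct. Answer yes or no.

yes — NF(t₁) = pair(pair(pair(b, b), pair(pair(0, e), 0)), 0), NF(t₂) = pair(pair(pair(b, b), pair(pair(0, e), 0)), 0)

Reduce t₁ = k(pair(k(pair(pair(b, b), pair(k(pair(0, e), s(0)), 0)), s(pair(pair(e, e), pair(e, 0)))), 0), s(s(0))):
1. k(pair(k(pair(pair(b, b), pair(k(pair(0, e), s(0)), 0)), s(pair(pair(e, e), pair(e, 0)))), 0), s(s(0)))  →  pair(k(pair(pair(b, b), pair(k(pair(0, e), s(0)), 0)), s(pair(pair(e, e), pair(e, 0)))), 0)   [R1 at ε]
2. pair(k(pair(pair(b, b), pair(k(pair(0, e), s(0)), 0)), s(pair(pair(e, e), pair(e, 0)))), 0)  →  pair(pair(pair(b, b), pair(k(pair(0, e), s(0)), 0)), 0)   [R1 at 1]
3. pair(pair(pair(b, b), pair(k(pair(0, e), s(0)), 0)), 0)  →  pair(pair(pair(b, b), pair(pair(0, e), 0)), 0)   [R1 at 1.2.1]

Reduce t₂ = k(pair(pair(k(k(pair(b, b), s(0)), k(s(pair(b, e)), s(s(pair(e, b))))), pair(pair(0, e), 0)), 0), s(0)):
1. k(pair(pair(k(k(pair(b, b), s(0)), k(s(pair(b, e)), s(s(pair(e, b))))), pair(pair(0, e), 0)), 0), s(0))  →  pair(pair(k(k(pair(b, b), s(0)), k(s(pair(b, e)), s(s(pair(e, b))))), pair(pair(0, e), 0)), 0)   [R1 at ε]
2. pair(pair(k(k(pair(b, b), s(0)), k(s(pair(b, e)), s(s(pair(e, b))))), pair(pair(0, e), 0)), 0)  →  pair(pair(k(pair(b, b), k(s(pair(b, e)), s(s(pair(e, b))))), pair(pair(0, e), 0)), 0)   [R1 at 1.1.1]
3. pair(pair(k(pair(b, b), k(s(pair(b, e)), s(s(pair(e, b))))), pair(pair(0, e), 0)), 0)  →  pair(pair(k(pair(b, b), s(pair(b, e))), pair(pair(0, e), 0)), 0)   [R1 at 1.1.2]
4. pair(pair(k(pair(b, b), s(pair(b, e))), pair(pair(0, e), 0)), 0)  →  pair(pair(pair(b, b), pair(pair(0, e), 0)), 0)   [R1 at 1.1]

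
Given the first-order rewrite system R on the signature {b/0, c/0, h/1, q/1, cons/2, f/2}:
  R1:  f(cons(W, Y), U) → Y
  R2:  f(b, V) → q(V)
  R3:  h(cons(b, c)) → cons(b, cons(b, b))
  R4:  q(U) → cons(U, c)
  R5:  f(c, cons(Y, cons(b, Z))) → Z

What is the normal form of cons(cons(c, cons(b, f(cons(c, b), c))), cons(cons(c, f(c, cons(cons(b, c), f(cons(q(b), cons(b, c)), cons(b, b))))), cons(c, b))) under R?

1. cons(cons(c, cons(b, f(cons(c, b), c))), cons(cons(c, f(c, cons(cons(b, c), f(cons(q(b), cons(b, c)), cons(b, b))))), cons(c, b)))  →  cons(cons(c, cons(b, b)), cons(cons(c, f(c, cons(cons(b, c), f(cons(q(b), cons(b, c)), cons(b, b))))), cons(c, b)))   [R1 at 1.2.2]
2. cons(cons(c, cons(b, b)), cons(cons(c, f(c, cons(cons(b, c), f(cons(q(b), cons(b, c)), cons(b, b))))), cons(c, b)))  →  cons(cons(c, cons(b, b)), cons(cons(c, f(c, cons(cons(b, c), cons(b, c)))), cons(c, b)))   [R1 at 2.1.2.2.2]
3. cons(cons(c, cons(b, b)), cons(cons(c, f(c, cons(cons(b, c), cons(b, c)))), cons(c, b)))  →  cons(cons(c, cons(b, b)), cons(cons(c, c), cons(c, b)))   [R5 at 2.1.2]

cons(cons(c, cons(b, b)), cons(cons(c, c), cons(c, b)))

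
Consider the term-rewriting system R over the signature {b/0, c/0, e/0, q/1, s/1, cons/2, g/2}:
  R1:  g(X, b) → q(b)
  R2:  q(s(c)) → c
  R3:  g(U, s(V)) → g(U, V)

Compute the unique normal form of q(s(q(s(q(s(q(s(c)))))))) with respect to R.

c

1. q(s(q(s(q(s(q(s(c))))))))  →  q(s(q(s(q(s(c))))))   [R2 at 1.1.1.1.1.1]
2. q(s(q(s(q(s(c))))))  →  q(s(q(s(c))))   [R2 at 1.1.1.1]
3. q(s(q(s(c))))  →  q(s(c))   [R2 at 1.1]
4. q(s(c))  →  c   [R2 at ε]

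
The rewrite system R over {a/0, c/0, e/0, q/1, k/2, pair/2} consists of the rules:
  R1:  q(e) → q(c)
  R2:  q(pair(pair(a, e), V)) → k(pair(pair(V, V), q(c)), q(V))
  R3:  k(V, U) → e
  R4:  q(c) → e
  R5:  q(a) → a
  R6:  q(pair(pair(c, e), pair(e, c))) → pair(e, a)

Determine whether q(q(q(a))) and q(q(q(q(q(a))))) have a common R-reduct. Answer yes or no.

Reduce t₁ = q(q(q(a))):
1. q(q(q(a)))  →  q(q(a))   [R5 at 1.1]
2. q(q(a))  →  q(a)   [R5 at 1]
3. q(a)  →  a   [R5 at ε]

Reduce t₂ = q(q(q(q(q(a))))):
1. q(q(q(q(q(a)))))  →  q(q(q(q(a))))   [R5 at 1.1.1.1]
2. q(q(q(q(a))))  →  q(q(q(a)))   [R5 at 1.1.1]
3. q(q(q(a)))  →  q(q(a))   [R5 at 1.1]
4. q(q(a))  →  q(a)   [R5 at 1]
5. q(a)  →  a   [R5 at ε]

yes — NF(t₁) = a, NF(t₂) = a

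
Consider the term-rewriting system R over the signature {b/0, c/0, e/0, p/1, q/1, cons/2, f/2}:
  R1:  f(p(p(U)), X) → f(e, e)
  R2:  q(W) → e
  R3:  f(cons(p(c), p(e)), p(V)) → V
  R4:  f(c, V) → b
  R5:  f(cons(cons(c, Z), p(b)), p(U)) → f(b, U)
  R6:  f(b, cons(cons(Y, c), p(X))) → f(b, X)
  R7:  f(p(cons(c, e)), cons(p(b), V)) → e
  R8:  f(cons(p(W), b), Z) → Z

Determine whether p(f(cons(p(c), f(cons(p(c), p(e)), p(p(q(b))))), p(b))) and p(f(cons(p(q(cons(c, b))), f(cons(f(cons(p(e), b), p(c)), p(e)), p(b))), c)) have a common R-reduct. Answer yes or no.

no — NF(t₁) = p(b), NF(t₂) = p(c)

Reduce t₁ = p(f(cons(p(c), f(cons(p(c), p(e)), p(p(q(b))))), p(b))):
1. p(f(cons(p(c), f(cons(p(c), p(e)), p(p(q(b))))), p(b)))  →  p(f(cons(p(c), p(q(b))), p(b)))   [R3 at 1.1.2]
2. p(f(cons(p(c), p(q(b))), p(b)))  →  p(f(cons(p(c), p(e)), p(b)))   [R2 at 1.1.2.1]
3. p(f(cons(p(c), p(e)), p(b)))  →  p(b)   [R3 at 1]

Reduce t₂ = p(f(cons(p(q(cons(c, b))), f(cons(f(cons(p(e), b), p(c)), p(e)), p(b))), c)):
1. p(f(cons(p(q(cons(c, b))), f(cons(f(cons(p(e), b), p(c)), p(e)), p(b))), c))  →  p(f(cons(p(e), f(cons(f(cons(p(e), b), p(c)), p(e)), p(b))), c))   [R2 at 1.1.1.1]
2. p(f(cons(p(e), f(cons(f(cons(p(e), b), p(c)), p(e)), p(b))), c))  →  p(f(cons(p(e), f(cons(p(c), p(e)), p(b))), c))   [R8 at 1.1.2.1.1]
3. p(f(cons(p(e), f(cons(p(c), p(e)), p(b))), c))  →  p(f(cons(p(e), b), c))   [R3 at 1.1.2]
4. p(f(cons(p(e), b), c))  →  p(c)   [R8 at 1]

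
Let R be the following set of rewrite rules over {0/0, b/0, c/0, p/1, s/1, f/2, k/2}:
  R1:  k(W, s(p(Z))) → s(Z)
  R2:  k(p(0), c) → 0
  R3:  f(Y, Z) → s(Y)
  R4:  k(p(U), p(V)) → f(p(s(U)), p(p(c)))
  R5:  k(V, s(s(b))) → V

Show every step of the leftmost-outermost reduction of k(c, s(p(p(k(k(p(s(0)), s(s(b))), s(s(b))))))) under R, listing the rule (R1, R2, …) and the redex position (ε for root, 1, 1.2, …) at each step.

s(p(p(s(0))))

1. k(c, s(p(p(k(k(p(s(0)), s(s(b))), s(s(b)))))))  →  s(p(k(k(p(s(0)), s(s(b))), s(s(b)))))   [R1 at ε]
2. s(p(k(k(p(s(0)), s(s(b))), s(s(b)))))  →  s(p(k(p(s(0)), s(s(b)))))   [R5 at 1.1]
3. s(p(k(p(s(0)), s(s(b)))))  →  s(p(p(s(0))))   [R5 at 1.1]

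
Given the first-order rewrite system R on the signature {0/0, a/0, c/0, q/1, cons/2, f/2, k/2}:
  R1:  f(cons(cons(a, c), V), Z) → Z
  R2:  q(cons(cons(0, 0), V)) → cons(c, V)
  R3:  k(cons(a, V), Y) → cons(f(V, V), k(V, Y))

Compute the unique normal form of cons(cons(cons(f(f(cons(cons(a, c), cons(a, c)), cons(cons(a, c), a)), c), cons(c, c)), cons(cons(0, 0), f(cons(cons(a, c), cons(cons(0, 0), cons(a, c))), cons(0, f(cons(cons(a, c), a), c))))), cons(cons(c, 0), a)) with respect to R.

cons(cons(cons(c, cons(c, c)), cons(cons(0, 0), cons(0, c))), cons(cons(c, 0), a))

1. cons(cons(cons(f(f(cons(cons(a, c), cons(a, c)), cons(cons(a, c), a)), c), cons(c, c)), cons(cons(0, 0), f(cons(cons(a, c), cons(cons(0, 0), cons(a, c))), cons(0, f(cons(cons(a, c), a), c))))), cons(cons(c, 0), a))  →  cons(cons(cons(f(cons(cons(a, c), a), c), cons(c, c)), cons(cons(0, 0), f(cons(cons(a, c), cons(cons(0, 0), cons(a, c))), cons(0, f(cons(cons(a, c), a), c))))), cons(cons(c, 0), a))   [R1 at 1.1.1.1]
2. cons(cons(cons(f(cons(cons(a, c), a), c), cons(c, c)), cons(cons(0, 0), f(cons(cons(a, c), cons(cons(0, 0), cons(a, c))), cons(0, f(cons(cons(a, c), a), c))))), cons(cons(c, 0), a))  →  cons(cons(cons(c, cons(c, c)), cons(cons(0, 0), f(cons(cons(a, c), cons(cons(0, 0), cons(a, c))), cons(0, f(cons(cons(a, c), a), c))))), cons(cons(c, 0), a))   [R1 at 1.1.1]
3. cons(cons(cons(c, cons(c, c)), cons(cons(0, 0), f(cons(cons(a, c), cons(cons(0, 0), cons(a, c))), cons(0, f(cons(cons(a, c), a), c))))), cons(cons(c, 0), a))  →  cons(cons(cons(c, cons(c, c)), cons(cons(0, 0), cons(0, f(cons(cons(a, c), a), c)))), cons(cons(c, 0), a))   [R1 at 1.2.2]
4. cons(cons(cons(c, cons(c, c)), cons(cons(0, 0), cons(0, f(cons(cons(a, c), a), c)))), cons(cons(c, 0), a))  →  cons(cons(cons(c, cons(c, c)), cons(cons(0, 0), cons(0, c))), cons(cons(c, 0), a))   [R1 at 1.2.2.2]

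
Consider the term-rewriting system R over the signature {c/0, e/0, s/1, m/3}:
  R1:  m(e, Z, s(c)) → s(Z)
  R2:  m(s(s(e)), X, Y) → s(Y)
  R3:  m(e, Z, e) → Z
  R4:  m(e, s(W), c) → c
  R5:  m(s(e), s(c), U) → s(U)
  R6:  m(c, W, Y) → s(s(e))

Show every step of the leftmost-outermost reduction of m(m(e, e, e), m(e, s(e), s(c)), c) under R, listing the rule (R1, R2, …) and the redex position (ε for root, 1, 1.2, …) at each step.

c

1. m(m(e, e, e), m(e, s(e), s(c)), c)  →  m(e, m(e, s(e), s(c)), c)   [R3 at 1]
2. m(e, m(e, s(e), s(c)), c)  →  m(e, s(s(e)), c)   [R1 at 2]
3. m(e, s(s(e)), c)  →  c   [R4 at ε]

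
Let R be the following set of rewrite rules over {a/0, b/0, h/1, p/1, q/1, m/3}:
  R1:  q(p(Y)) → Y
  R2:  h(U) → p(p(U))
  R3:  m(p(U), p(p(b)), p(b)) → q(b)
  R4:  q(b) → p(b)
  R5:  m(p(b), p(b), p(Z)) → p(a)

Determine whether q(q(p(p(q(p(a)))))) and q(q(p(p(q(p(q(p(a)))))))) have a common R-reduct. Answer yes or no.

Reduce t₁ = q(q(p(p(q(p(a)))))):
1. q(q(p(p(q(p(a))))))  →  q(p(q(p(a))))   [R1 at 1]
2. q(p(q(p(a))))  →  q(p(a))   [R1 at ε]
3. q(p(a))  →  a   [R1 at ε]

Reduce t₂ = q(q(p(p(q(p(q(p(a)))))))):
1. q(q(p(p(q(p(q(p(a))))))))  →  q(p(q(p(q(p(a))))))   [R1 at 1]
2. q(p(q(p(q(p(a))))))  →  q(p(q(p(a))))   [R1 at ε]
3. q(p(q(p(a))))  →  q(p(a))   [R1 at ε]
4. q(p(a))  →  a   [R1 at ε]

yes — NF(t₁) = a, NF(t₂) = a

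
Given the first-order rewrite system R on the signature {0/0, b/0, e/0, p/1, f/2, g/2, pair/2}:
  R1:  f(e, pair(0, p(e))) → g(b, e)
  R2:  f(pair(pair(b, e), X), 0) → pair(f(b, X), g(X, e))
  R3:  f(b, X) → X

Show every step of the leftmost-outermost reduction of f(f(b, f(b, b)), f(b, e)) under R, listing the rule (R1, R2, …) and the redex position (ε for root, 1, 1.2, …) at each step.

1. f(f(b, f(b, b)), f(b, e))  →  f(f(b, b), f(b, e))   [R3 at 1]
2. f(f(b, b), f(b, e))  →  f(b, f(b, e))   [R3 at 1]
3. f(b, f(b, e))  →  f(b, e)   [R3 at ε]
4. f(b, e)  →  e   [R3 at ε]

e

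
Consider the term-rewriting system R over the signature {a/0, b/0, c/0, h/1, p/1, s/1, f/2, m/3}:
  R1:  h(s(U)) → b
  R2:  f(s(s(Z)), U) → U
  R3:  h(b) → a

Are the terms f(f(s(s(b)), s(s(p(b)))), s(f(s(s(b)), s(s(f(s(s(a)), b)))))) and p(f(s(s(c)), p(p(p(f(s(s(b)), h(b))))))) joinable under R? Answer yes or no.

Reduce t₁ = f(f(s(s(b)), s(s(p(b)))), s(f(s(s(b)), s(s(f(s(s(a)), b)))))):
1. f(f(s(s(b)), s(s(p(b)))), s(f(s(s(b)), s(s(f(s(s(a)), b))))))  →  f(s(s(p(b))), s(f(s(s(b)), s(s(f(s(s(a)), b))))))   [R2 at 1]
2. f(s(s(p(b))), s(f(s(s(b)), s(s(f(s(s(a)), b))))))  →  s(f(s(s(b)), s(s(f(s(s(a)), b)))))   [R2 at ε]
3. s(f(s(s(b)), s(s(f(s(s(a)), b)))))  →  s(s(s(f(s(s(a)), b))))   [R2 at 1]
4. s(s(s(f(s(s(a)), b))))  →  s(s(s(b)))   [R2 at 1.1.1]

Reduce t₂ = p(f(s(s(c)), p(p(p(f(s(s(b)), h(b))))))):
1. p(f(s(s(c)), p(p(p(f(s(s(b)), h(b)))))))  →  p(p(p(p(f(s(s(b)), h(b))))))   [R2 at 1]
2. p(p(p(p(f(s(s(b)), h(b))))))  →  p(p(p(p(h(b)))))   [R2 at 1.1.1.1]
3. p(p(p(p(h(b)))))  →  p(p(p(p(a))))   [R3 at 1.1.1.1]

no — NF(t₁) = s(s(s(b))), NF(t₂) = p(p(p(p(a))))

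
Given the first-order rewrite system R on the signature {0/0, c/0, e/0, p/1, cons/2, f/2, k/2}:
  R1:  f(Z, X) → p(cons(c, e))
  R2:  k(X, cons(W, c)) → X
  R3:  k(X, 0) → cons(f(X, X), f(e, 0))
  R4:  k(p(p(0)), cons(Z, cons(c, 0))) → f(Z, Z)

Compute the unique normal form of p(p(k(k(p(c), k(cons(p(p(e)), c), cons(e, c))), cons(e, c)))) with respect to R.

p(p(p(c)))

1. p(p(k(k(p(c), k(cons(p(p(e)), c), cons(e, c))), cons(e, c))))  →  p(p(k(p(c), k(cons(p(p(e)), c), cons(e, c)))))   [R2 at 1.1]
2. p(p(k(p(c), k(cons(p(p(e)), c), cons(e, c)))))  →  p(p(k(p(c), cons(p(p(e)), c))))   [R2 at 1.1.2]
3. p(p(k(p(c), cons(p(p(e)), c))))  →  p(p(p(c)))   [R2 at 1.1]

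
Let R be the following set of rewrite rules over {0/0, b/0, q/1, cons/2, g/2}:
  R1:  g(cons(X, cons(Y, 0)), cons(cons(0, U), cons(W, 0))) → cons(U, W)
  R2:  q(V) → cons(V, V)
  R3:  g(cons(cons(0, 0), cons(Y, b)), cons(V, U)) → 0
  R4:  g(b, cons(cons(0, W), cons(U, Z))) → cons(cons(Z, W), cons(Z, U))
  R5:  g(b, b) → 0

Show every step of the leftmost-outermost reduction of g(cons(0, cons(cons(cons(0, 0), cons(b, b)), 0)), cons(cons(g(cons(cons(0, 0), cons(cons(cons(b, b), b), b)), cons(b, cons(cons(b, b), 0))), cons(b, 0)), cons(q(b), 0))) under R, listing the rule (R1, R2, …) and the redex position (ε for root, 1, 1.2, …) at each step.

cons(cons(b, 0), cons(b, b))

1. g(cons(0, cons(cons(cons(0, 0), cons(b, b)), 0)), cons(cons(g(cons(cons(0, 0), cons(cons(cons(b, b), b), b)), cons(b, cons(cons(b, b), 0))), cons(b, 0)), cons(q(b), 0)))  →  g(cons(0, cons(cons(cons(0, 0), cons(b, b)), 0)), cons(cons(0, cons(b, 0)), cons(q(b), 0)))   [R3 at 2.1.1]
2. g(cons(0, cons(cons(cons(0, 0), cons(b, b)), 0)), cons(cons(0, cons(b, 0)), cons(q(b), 0)))  →  cons(cons(b, 0), q(b))   [R1 at ε]
3. cons(cons(b, 0), q(b))  →  cons(cons(b, 0), cons(b, b))   [R2 at 2]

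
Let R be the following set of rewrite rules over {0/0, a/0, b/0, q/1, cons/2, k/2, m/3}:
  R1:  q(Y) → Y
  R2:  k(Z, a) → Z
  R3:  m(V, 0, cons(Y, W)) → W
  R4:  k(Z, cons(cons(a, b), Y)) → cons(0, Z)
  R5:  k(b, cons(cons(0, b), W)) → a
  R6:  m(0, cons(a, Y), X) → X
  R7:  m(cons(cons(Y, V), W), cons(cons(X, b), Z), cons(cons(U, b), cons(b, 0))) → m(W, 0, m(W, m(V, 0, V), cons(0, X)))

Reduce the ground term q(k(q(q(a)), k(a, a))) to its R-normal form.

a

1. q(k(q(q(a)), k(a, a)))  →  k(q(q(a)), k(a, a))   [R1 at ε]
2. k(q(q(a)), k(a, a))  →  k(q(a), k(a, a))   [R1 at 1]
3. k(q(a), k(a, a))  →  k(a, k(a, a))   [R1 at 1]
4. k(a, k(a, a))  →  k(a, a)   [R2 at 2]
5. k(a, a)  →  a   [R2 at ε]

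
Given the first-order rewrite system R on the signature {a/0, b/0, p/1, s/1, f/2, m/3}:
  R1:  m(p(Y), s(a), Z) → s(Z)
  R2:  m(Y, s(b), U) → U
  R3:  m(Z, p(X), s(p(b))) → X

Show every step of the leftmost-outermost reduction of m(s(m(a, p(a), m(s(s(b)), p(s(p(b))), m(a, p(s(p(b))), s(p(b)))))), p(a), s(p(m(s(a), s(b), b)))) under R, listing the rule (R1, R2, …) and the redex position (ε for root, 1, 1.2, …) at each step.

1. m(s(m(a, p(a), m(s(s(b)), p(s(p(b))), m(a, p(s(p(b))), s(p(b)))))), p(a), s(p(m(s(a), s(b), b))))  →  m(s(m(a, p(a), m(s(s(b)), p(s(p(b))), s(p(b))))), p(a), s(p(m(s(a), s(b), b))))   [R3 at 1.1.3.3]
2. m(s(m(a, p(a), m(s(s(b)), p(s(p(b))), s(p(b))))), p(a), s(p(m(s(a), s(b), b))))  →  m(s(m(a, p(a), s(p(b)))), p(a), s(p(m(s(a), s(b), b))))   [R3 at 1.1.3]
3. m(s(m(a, p(a), s(p(b)))), p(a), s(p(m(s(a), s(b), b))))  →  m(s(a), p(a), s(p(m(s(a), s(b), b))))   [R3 at 1.1]
4. m(s(a), p(a), s(p(m(s(a), s(b), b))))  →  m(s(a), p(a), s(p(b)))   [R2 at 3.1.1]
5. m(s(a), p(a), s(p(b)))  →  a   [R3 at ε]

a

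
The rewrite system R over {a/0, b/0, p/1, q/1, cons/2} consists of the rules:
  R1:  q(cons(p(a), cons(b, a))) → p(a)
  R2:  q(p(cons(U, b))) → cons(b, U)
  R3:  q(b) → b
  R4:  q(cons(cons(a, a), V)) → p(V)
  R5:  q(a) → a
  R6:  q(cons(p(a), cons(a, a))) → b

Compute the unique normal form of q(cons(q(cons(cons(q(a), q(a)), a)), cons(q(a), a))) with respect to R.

1. q(cons(q(cons(cons(q(a), q(a)), a)), cons(q(a), a)))  →  q(cons(q(cons(cons(a, q(a)), a)), cons(q(a), a)))   [R5 at 1.1.1.1.1]
2. q(cons(q(cons(cons(a, q(a)), a)), cons(q(a), a)))  →  q(cons(q(cons(cons(a, a), a)), cons(q(a), a)))   [R5 at 1.1.1.1.2]
3. q(cons(q(cons(cons(a, a), a)), cons(q(a), a)))  →  q(cons(p(a), cons(q(a), a)))   [R4 at 1.1]
4. q(cons(p(a), cons(q(a), a)))  →  q(cons(p(a), cons(a, a)))   [R5 at 1.2.1]
5. q(cons(p(a), cons(a, a)))  →  b   [R6 at ε]

b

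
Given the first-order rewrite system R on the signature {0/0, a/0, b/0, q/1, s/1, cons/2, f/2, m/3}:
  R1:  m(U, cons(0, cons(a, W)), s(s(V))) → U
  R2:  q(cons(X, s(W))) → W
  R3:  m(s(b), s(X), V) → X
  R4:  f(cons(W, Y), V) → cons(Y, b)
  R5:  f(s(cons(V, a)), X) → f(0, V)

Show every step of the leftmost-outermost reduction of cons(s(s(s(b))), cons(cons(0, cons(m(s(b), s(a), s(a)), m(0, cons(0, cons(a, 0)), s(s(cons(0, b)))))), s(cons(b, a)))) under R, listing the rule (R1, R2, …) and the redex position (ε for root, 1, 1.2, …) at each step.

cons(s(s(s(b))), cons(cons(0, cons(a, 0)), s(cons(b, a))))

1. cons(s(s(s(b))), cons(cons(0, cons(m(s(b), s(a), s(a)), m(0, cons(0, cons(a, 0)), s(s(cons(0, b)))))), s(cons(b, a))))  →  cons(s(s(s(b))), cons(cons(0, cons(a, m(0, cons(0, cons(a, 0)), s(s(cons(0, b)))))), s(cons(b, a))))   [R3 at 2.1.2.1]
2. cons(s(s(s(b))), cons(cons(0, cons(a, m(0, cons(0, cons(a, 0)), s(s(cons(0, b)))))), s(cons(b, a))))  →  cons(s(s(s(b))), cons(cons(0, cons(a, 0)), s(cons(b, a))))   [R1 at 2.1.2.2]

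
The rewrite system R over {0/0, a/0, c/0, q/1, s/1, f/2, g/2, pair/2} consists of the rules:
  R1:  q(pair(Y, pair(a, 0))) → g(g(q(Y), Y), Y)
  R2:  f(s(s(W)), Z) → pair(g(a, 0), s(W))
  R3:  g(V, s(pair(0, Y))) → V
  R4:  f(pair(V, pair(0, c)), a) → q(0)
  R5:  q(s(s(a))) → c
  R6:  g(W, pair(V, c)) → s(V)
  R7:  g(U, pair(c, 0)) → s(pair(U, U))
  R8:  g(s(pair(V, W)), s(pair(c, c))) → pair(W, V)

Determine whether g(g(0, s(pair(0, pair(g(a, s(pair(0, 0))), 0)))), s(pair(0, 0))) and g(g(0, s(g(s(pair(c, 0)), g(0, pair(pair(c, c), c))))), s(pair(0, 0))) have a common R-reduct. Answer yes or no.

Reduce t₁ = g(g(0, s(pair(0, pair(g(a, s(pair(0, 0))), 0)))), s(pair(0, 0))):
1. g(g(0, s(pair(0, pair(g(a, s(pair(0, 0))), 0)))), s(pair(0, 0)))  →  g(0, s(pair(0, pair(g(a, s(pair(0, 0))), 0))))   [R3 at ε]
2. g(0, s(pair(0, pair(g(a, s(pair(0, 0))), 0))))  →  0   [R3 at ε]

Reduce t₂ = g(g(0, s(g(s(pair(c, 0)), g(0, pair(pair(c, c), c))))), s(pair(0, 0))):
1. g(g(0, s(g(s(pair(c, 0)), g(0, pair(pair(c, c), c))))), s(pair(0, 0)))  →  g(0, s(g(s(pair(c, 0)), g(0, pair(pair(c, c), c)))))   [R3 at ε]
2. g(0, s(g(s(pair(c, 0)), g(0, pair(pair(c, c), c)))))  →  g(0, s(g(s(pair(c, 0)), s(pair(c, c)))))   [R6 at 2.1.2]
3. g(0, s(g(s(pair(c, 0)), s(pair(c, c)))))  →  g(0, s(pair(0, c)))   [R8 at 2.1]
4. g(0, s(pair(0, c)))  →  0   [R3 at ε]

yes — NF(t₁) = 0, NF(t₂) = 0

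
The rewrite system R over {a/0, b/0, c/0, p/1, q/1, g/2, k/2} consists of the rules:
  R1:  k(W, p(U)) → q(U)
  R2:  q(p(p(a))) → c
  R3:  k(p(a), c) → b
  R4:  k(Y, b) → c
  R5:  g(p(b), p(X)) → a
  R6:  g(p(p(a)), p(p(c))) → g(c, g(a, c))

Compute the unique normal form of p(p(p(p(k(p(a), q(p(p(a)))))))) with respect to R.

1. p(p(p(p(k(p(a), q(p(p(a))))))))  →  p(p(p(p(k(p(a), c)))))   [R2 at 1.1.1.1.2]
2. p(p(p(p(k(p(a), c)))))  →  p(p(p(p(b))))   [R3 at 1.1.1.1]

p(p(p(p(b))))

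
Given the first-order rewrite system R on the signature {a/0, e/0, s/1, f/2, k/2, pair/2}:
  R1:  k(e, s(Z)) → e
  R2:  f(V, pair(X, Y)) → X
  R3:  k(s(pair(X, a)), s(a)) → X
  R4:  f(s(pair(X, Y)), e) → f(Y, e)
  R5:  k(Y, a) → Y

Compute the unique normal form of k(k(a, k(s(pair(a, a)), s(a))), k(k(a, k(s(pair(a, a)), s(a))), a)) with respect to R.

1. k(k(a, k(s(pair(a, a)), s(a))), k(k(a, k(s(pair(a, a)), s(a))), a))  →  k(k(a, a), k(k(a, k(s(pair(a, a)), s(a))), a))   [R3 at 1.2]
2. k(k(a, a), k(k(a, k(s(pair(a, a)), s(a))), a))  →  k(a, k(k(a, k(s(pair(a, a)), s(a))), a))   [R5 at 1]
3. k(a, k(k(a, k(s(pair(a, a)), s(a))), a))  →  k(a, k(a, k(s(pair(a, a)), s(a))))   [R5 at 2]
4. k(a, k(a, k(s(pair(a, a)), s(a))))  →  k(a, k(a, a))   [R3 at 2.2]
5. k(a, k(a, a))  →  k(a, a)   [R5 at 2]
6. k(a, a)  →  a   [R5 at ε]

a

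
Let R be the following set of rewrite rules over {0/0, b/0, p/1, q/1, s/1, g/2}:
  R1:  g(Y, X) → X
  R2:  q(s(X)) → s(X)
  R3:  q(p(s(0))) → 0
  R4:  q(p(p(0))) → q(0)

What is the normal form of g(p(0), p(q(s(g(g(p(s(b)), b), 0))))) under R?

p(s(0))

1. g(p(0), p(q(s(g(g(p(s(b)), b), 0)))))  →  p(q(s(g(g(p(s(b)), b), 0))))   [R1 at ε]
2. p(q(s(g(g(p(s(b)), b), 0))))  →  p(s(g(g(p(s(b)), b), 0)))   [R2 at 1]
3. p(s(g(g(p(s(b)), b), 0)))  →  p(s(0))   [R1 at 1.1]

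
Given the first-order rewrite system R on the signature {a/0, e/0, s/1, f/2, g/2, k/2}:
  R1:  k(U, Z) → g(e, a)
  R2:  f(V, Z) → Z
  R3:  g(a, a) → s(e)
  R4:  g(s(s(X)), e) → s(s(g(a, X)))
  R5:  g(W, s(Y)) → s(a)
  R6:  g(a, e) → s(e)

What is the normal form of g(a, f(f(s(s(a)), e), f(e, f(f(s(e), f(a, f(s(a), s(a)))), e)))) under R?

s(e)

1. g(a, f(f(s(s(a)), e), f(e, f(f(s(e), f(a, f(s(a), s(a)))), e))))  →  g(a, f(e, f(f(s(e), f(a, f(s(a), s(a)))), e)))   [R2 at 2]
2. g(a, f(e, f(f(s(e), f(a, f(s(a), s(a)))), e)))  →  g(a, f(f(s(e), f(a, f(s(a), s(a)))), e))   [R2 at 2]
3. g(a, f(f(s(e), f(a, f(s(a), s(a)))), e))  →  g(a, e)   [R2 at 2]
4. g(a, e)  →  s(e)   [R6 at ε]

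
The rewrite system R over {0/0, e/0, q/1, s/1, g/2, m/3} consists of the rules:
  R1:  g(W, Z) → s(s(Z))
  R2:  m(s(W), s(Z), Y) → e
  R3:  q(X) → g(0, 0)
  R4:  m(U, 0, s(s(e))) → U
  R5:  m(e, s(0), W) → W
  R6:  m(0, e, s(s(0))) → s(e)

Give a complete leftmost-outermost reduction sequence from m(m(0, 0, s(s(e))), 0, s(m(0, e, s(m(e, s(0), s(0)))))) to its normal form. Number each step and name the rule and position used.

1. m(m(0, 0, s(s(e))), 0, s(m(0, e, s(m(e, s(0), s(0))))))  →  m(0, 0, s(m(0, e, s(m(e, s(0), s(0))))))   [R4 at 1]
2. m(0, 0, s(m(0, e, s(m(e, s(0), s(0))))))  →  m(0, 0, s(m(0, e, s(s(0)))))   [R5 at 3.1.3.1]
3. m(0, 0, s(m(0, e, s(s(0)))))  →  m(0, 0, s(s(e)))   [R6 at 3.1]
4. m(0, 0, s(s(e)))  →  0   [R4 at ε]

0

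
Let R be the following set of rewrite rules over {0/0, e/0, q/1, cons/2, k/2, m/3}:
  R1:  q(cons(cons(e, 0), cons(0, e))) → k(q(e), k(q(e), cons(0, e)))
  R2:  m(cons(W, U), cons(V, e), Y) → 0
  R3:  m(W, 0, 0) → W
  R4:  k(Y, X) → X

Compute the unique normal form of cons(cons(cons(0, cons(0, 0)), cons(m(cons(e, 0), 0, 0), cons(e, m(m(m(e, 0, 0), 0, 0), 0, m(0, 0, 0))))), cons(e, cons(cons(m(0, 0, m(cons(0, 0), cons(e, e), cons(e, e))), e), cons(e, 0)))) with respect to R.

cons(cons(cons(0, cons(0, 0)), cons(cons(e, 0), cons(e, e))), cons(e, cons(cons(0, e), cons(e, 0))))

1. cons(cons(cons(0, cons(0, 0)), cons(m(cons(e, 0), 0, 0), cons(e, m(m(m(e, 0, 0), 0, 0), 0, m(0, 0, 0))))), cons(e, cons(cons(m(0, 0, m(cons(0, 0), cons(e, e), cons(e, e))), e), cons(e, 0))))  →  cons(cons(cons(0, cons(0, 0)), cons(cons(e, 0), cons(e, m(m(m(e, 0, 0), 0, 0), 0, m(0, 0, 0))))), cons(e, cons(cons(m(0, 0, m(cons(0, 0), cons(e, e), cons(e, e))), e), cons(e, 0))))   [R3 at 1.2.1]
2. cons(cons(cons(0, cons(0, 0)), cons(cons(e, 0), cons(e, m(m(m(e, 0, 0), 0, 0), 0, m(0, 0, 0))))), cons(e, cons(cons(m(0, 0, m(cons(0, 0), cons(e, e), cons(e, e))), e), cons(e, 0))))  →  cons(cons(cons(0, cons(0, 0)), cons(cons(e, 0), cons(e, m(m(e, 0, 0), 0, m(0, 0, 0))))), cons(e, cons(cons(m(0, 0, m(cons(0, 0), cons(e, e), cons(e, e))), e), cons(e, 0))))   [R3 at 1.2.2.2.1]
3. cons(cons(cons(0, cons(0, 0)), cons(cons(e, 0), cons(e, m(m(e, 0, 0), 0, m(0, 0, 0))))), cons(e, cons(cons(m(0, 0, m(cons(0, 0), cons(e, e), cons(e, e))), e), cons(e, 0))))  →  cons(cons(cons(0, cons(0, 0)), cons(cons(e, 0), cons(e, m(e, 0, m(0, 0, 0))))), cons(e, cons(cons(m(0, 0, m(cons(0, 0), cons(e, e), cons(e, e))), e), cons(e, 0))))   [R3 at 1.2.2.2.1]
4. cons(cons(cons(0, cons(0, 0)), cons(cons(e, 0), cons(e, m(e, 0, m(0, 0, 0))))), cons(e, cons(cons(m(0, 0, m(cons(0, 0), cons(e, e), cons(e, e))), e), cons(e, 0))))  →  cons(cons(cons(0, cons(0, 0)), cons(cons(e, 0), cons(e, m(e, 0, 0)))), cons(e, cons(cons(m(0, 0, m(cons(0, 0), cons(e, e), cons(e, e))), e), cons(e, 0))))   [R3 at 1.2.2.2.3]
5. cons(cons(cons(0, cons(0, 0)), cons(cons(e, 0), cons(e, m(e, 0, 0)))), cons(e, cons(cons(m(0, 0, m(cons(0, 0), cons(e, e), cons(e, e))), e), cons(e, 0))))  →  cons(cons(cons(0, cons(0, 0)), cons(cons(e, 0), cons(e, e))), cons(e, cons(cons(m(0, 0, m(cons(0, 0), cons(e, e), cons(e, e))), e), cons(e, 0))))   [R3 at 1.2.2.2]
6. cons(cons(cons(0, cons(0, 0)), cons(cons(e, 0), cons(e, e))), cons(e, cons(cons(m(0, 0, m(cons(0, 0), cons(e, e), cons(e, e))), e), cons(e, 0))))  →  cons(cons(cons(0, cons(0, 0)), cons(cons(e, 0), cons(e, e))), cons(e, cons(cons(m(0, 0, 0), e), cons(e, 0))))   [R2 at 2.2.1.1.3]
7. cons(cons(cons(0, cons(0, 0)), cons(cons(e, 0), cons(e, e))), cons(e, cons(cons(m(0, 0, 0), e), cons(e, 0))))  →  cons(cons(cons(0, cons(0, 0)), cons(cons(e, 0), cons(e, e))), cons(e, cons(cons(0, e), cons(e, 0))))   [R3 at 2.2.1.1]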